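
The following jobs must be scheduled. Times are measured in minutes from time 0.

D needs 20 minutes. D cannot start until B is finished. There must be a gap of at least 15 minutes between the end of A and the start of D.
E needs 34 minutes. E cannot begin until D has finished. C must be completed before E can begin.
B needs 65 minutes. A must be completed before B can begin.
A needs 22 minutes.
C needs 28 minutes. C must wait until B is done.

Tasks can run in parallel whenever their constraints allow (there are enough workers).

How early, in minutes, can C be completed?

115

Nothing blocks A, so it runs from minute 0 to minute 22.
After A (finishes minute 22), B can start at minute 22 and finishes at minute 87.
C waits on B (finishes minute 87), so it starts at minute 87 and finishes at 87 + 28 = minute 115.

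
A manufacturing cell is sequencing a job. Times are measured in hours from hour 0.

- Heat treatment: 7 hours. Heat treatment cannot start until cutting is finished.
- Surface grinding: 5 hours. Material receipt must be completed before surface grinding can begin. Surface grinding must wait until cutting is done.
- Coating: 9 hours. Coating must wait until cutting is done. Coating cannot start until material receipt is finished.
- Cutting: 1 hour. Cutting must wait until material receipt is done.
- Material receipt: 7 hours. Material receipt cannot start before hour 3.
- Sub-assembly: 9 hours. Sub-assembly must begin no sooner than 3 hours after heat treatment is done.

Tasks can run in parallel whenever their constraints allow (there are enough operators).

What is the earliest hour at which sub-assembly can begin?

21

After its own release at hour 3, material receipt can start at hour 3 and finishes at hour 10.
Cutting waits on material receipt (finishes hour 10), so it starts at hour 10 and finishes at 10 + 1 = hour 11.
Heat treatment cannot begin until cutting (finishes hour 11). It runs from hour 11 to 11 + 7 = hour 18.
Sub-assembly waits on heat treatment (finishes hour 18, plus 3-hour gap → hour 21), so the earliest it can start is hour 21.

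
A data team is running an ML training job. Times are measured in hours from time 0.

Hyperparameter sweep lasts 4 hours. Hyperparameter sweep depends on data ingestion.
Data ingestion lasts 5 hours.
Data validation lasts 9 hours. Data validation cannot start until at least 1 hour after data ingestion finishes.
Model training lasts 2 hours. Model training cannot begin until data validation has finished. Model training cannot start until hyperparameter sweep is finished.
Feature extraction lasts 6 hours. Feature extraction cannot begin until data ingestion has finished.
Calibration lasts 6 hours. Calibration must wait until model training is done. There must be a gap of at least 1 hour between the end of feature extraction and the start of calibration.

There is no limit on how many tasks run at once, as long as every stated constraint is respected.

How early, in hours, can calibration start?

17

Data ingestion has no prerequisites, so it starts at hour 0 and finishes at hour 5.
Hyperparameter sweep cannot begin until data ingestion (finishes hour 5). It runs from hour 5 to 5 + 4 = hour 9.
Feature extraction waits on data ingestion (finishes hour 5), so it starts at hour 5 and finishes at 5 + 6 = hour 11.
After data ingestion (finishes hour 5, plus 1-hour gap → hour 6), data validation can start at hour 6 and finishes at hour 15.
Model training cannot start until data validation (finishes hour 15); hyperparameter sweep (finishes hour 9). The controlling bound is hour 15, so model training finishes at 15 + 2 = hour 17.
Calibration waits on model training (finishes hour 17); feature extraction (finishes hour 11, plus 1-hour gap → hour 12). The latest of these is hour 17, which is the earliest calibration can start.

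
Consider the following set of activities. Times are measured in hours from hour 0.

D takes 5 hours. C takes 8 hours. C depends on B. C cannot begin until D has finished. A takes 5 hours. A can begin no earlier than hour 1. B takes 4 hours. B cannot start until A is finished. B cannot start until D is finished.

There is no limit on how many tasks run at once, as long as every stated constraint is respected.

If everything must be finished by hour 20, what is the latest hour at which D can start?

Nothing follows C; the deadline of hour 20 is its only limit. It must start by 20 − 8 = hour 12.
B feeds into C (must start by hour 12); so B must finish by hour 12 and therefore start by hour 8.
For D: B (must start by hour 8); C (must start by hour 12). The most restrictive is hour 8; with a 5-hour duration, D must start by hour 3.

3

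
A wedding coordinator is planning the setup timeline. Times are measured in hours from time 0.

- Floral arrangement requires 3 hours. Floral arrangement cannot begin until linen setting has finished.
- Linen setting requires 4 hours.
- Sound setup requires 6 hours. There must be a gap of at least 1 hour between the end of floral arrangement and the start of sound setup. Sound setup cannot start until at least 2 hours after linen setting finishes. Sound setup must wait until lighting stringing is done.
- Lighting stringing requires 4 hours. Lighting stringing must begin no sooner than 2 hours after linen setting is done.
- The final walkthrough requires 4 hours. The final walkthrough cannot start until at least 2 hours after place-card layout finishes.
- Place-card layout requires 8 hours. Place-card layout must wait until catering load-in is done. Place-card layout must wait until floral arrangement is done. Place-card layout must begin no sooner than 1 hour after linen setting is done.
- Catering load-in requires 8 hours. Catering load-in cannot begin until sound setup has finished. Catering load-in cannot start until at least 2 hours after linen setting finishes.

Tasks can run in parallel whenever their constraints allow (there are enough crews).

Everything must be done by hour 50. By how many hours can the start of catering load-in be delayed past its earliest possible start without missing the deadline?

Linen setting has no prerequisites, so it starts at hour 0 and finishes at hour 4.
After linen setting (finishes hour 4, plus 2-hour gap → hour 6), lighting stringing can start at hour 6 and finishes at hour 10.
Floral arrangement cannot begin until linen setting (finishes hour 4). It runs from hour 4 to 4 + 3 = hour 7.
Sound setup has to wait for floral arrangement (finishes hour 7, plus 1-hour gap → hour 8); linen setting (finishes hour 4, plus 2-hour gap → hour 6); lighting stringing (finishes hour 10). The latest of these is hour 10, so sound setup runs hour 10 to 10 + 6 = hour 16.
Catering load-in needs all of sound setup (finishes hour 16); linen setting (finishes hour 4, plus 2-hour gap → hour 6). That puts its earliest start at hour 16; it finishes at 16 + 8 = hour 24.

Working backward from the deadline:
The final walkthrough has no dependents, so it just needs to finish by hour 50. Starting by 50 − 4 = hour 46 achieves that.
Since the final walkthrough (must start by hour 46, minus 2-hour gap → hour 44) depends on it, place-card layout must finish by hour 44. Backing off its 8-hour duration gives a latest start of hour 36.
Catering load-in has to be done before place-card layout (must start by hour 36). That means finishing by hour 36, i.e. starting by 36 − 8 = hour 28.
So catering load-in can start as early as hour 16 and as late as hour 28, giving 28 − 16 = 12 hours of slack.

12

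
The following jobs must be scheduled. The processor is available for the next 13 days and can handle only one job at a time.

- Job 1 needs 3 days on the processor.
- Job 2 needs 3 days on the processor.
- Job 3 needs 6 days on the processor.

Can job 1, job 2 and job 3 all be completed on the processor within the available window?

Yes

Running back to back, the jobs need 3 + 3 + 6 = 12 days on the processor.
Since 12 ≤ 13, they fit within the window.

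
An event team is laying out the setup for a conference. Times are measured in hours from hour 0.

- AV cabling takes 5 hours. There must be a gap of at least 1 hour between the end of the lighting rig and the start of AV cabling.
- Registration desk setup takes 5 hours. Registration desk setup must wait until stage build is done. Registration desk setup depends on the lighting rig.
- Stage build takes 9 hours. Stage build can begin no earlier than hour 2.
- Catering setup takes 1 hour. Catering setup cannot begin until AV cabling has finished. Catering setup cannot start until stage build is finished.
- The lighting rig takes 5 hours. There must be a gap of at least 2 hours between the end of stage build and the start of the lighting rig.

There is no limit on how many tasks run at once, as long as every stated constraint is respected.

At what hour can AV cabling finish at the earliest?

24

Stage build cannot begin until its own release at hour 2. It runs from hour 2 to 2 + 9 = hour 11.
The lighting rig waits on stage build (finishes hour 11, plus 2-hour gap → hour 13), so it starts at hour 13 and finishes at 13 + 5 = hour 18.
After the lighting rig (finishes hour 18, plus 1-hour gap → hour 19), AV cabling can start at hour 19 and finishes at hour 24.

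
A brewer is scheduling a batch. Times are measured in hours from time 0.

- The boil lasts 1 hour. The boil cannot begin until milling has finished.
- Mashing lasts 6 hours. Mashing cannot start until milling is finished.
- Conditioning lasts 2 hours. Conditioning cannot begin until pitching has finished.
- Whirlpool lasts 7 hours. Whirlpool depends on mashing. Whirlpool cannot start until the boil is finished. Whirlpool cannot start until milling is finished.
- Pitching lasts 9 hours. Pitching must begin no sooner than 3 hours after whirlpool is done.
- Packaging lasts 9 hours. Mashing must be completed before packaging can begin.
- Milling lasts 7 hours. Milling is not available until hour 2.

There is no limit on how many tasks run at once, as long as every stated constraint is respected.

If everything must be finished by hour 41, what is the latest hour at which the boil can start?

19

Conditioning must finish by hour 41; it takes 2 hours, so it must start by 41 − 2 = hour 39.
Pitching must finish before conditioning (must start by hour 39). With a 9-hour duration, pitching must start by 39 − 9 = hour 30.
Whirlpool must finish before pitching (must start by hour 30, minus 3-hour gap → hour 27). With a 7-hour duration, whirlpool must start by 27 − 7 = hour 20.
The boil must finish before whirlpool (must start by hour 20). With a 1-hour duration, the boil must start by 20 − 1 = hour 19.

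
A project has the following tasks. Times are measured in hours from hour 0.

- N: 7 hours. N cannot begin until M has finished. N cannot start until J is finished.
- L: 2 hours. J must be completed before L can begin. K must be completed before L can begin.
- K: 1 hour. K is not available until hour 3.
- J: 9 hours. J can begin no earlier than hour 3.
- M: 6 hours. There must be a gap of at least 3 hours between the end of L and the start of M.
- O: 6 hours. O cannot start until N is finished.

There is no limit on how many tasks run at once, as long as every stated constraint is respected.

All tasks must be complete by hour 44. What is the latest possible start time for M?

O has no dependents, so it just needs to finish by hour 44. Starting by 44 − 6 = hour 38 achieves that.
Since O (must start by hour 38) depends on it, N must finish by hour 38. Backing off its 7-hour duration gives a latest start of hour 31.
M must finish before N (must start by hour 31). With a 6-hour duration, M must start by 31 − 6 = hour 25.

25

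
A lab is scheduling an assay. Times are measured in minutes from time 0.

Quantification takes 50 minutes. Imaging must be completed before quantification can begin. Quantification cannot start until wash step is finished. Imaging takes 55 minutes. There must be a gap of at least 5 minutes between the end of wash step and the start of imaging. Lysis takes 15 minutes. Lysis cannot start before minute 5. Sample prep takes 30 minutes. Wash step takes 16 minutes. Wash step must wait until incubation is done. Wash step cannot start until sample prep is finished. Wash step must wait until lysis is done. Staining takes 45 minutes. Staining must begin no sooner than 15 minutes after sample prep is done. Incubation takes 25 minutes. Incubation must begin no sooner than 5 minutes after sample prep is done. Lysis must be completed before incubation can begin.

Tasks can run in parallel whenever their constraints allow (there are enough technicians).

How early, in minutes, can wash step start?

60

After its own release at minute 5, lysis can start at minute 5 and finishes at minute 20.
Sample prep has no prerequisites, so it starts at minute 0 and finishes at minute 30.
Incubation needs all of sample prep (finishes minute 30, plus 5-minute gap → minute 35); lysis (finishes minute 20). That puts its earliest start at minute 35; it finishes at 35 + 25 = minute 60.
Wash step waits on incubation (finishes minute 60); sample prep (finishes minute 30); lysis (finishes minute 20). The latest of these is minute 60, which is the earliest wash step can start.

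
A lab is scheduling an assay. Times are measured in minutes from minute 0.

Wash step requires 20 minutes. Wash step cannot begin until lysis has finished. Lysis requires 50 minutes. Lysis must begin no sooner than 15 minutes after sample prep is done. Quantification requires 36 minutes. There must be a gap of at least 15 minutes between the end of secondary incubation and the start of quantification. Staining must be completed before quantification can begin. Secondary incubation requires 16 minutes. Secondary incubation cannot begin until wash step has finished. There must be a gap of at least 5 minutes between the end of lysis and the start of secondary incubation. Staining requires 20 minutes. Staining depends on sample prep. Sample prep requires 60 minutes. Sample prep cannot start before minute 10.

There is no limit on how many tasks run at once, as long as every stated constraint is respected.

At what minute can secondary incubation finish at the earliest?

171

Sample prep cannot begin until its own release at minute 10. It runs from minute 10 to 10 + 60 = minute 70.
Lysis waits on sample prep (finishes minute 70, plus 15-minute gap → minute 85), so it starts at minute 85 and finishes at 85 + 50 = minute 135.
Wash step waits on lysis (finishes minute 135), so it starts at minute 135 and finishes at 135 + 20 = minute 155.
For secondary incubation: wash step (finishes minute 155); lysis (finishes minute 135, plus 5-minute gap → minute 140). Taking the maximum gives a start of minute 155, and it finishes at 155 + 16 = minute 171.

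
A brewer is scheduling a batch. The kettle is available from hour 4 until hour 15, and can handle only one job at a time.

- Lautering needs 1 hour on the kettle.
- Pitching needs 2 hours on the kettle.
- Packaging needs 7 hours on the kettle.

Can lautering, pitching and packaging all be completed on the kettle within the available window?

Yes

The kettle window is 15 − 4 = 11 hours.
Running back to back, the jobs need 1 + 2 + 7 = 10 hours on the kettle.
Since 10 ≤ 11, they fit within the window.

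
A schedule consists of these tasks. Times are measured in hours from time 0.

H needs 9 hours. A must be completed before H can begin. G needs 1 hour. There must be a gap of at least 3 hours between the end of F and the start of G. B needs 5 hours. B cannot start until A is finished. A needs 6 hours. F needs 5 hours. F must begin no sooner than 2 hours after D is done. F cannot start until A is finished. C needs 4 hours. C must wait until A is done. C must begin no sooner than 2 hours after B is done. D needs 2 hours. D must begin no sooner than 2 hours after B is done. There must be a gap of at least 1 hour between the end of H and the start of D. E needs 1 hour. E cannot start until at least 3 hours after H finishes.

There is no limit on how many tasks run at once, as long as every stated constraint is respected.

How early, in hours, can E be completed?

19

Nothing blocks A, so it runs from hour 0 to hour 6.
After A (finishes hour 6), H can start at hour 6 and finishes at hour 15.
E waits on H (finishes hour 15, plus 3-hour gap → hour 18), so it starts at hour 18 and finishes at 18 + 1 = hour 19.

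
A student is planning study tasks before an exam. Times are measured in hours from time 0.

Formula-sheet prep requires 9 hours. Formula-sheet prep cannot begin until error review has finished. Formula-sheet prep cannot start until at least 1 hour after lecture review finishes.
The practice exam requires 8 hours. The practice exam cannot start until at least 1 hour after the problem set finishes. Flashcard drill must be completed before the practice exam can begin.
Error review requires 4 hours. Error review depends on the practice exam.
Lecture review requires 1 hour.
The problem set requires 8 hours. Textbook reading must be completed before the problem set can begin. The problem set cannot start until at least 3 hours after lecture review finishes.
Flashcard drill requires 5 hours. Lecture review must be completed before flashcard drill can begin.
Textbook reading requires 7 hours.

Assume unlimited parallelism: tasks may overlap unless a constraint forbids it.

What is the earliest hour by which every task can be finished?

Lecture review can start immediately at hour 0; it finishes at hour 1.
Flashcard drill waits on lecture review (finishes hour 1), so it starts at hour 1 and finishes at 1 + 5 = hour 6.
Textbook reading has no prerequisites, so it starts at hour 0 and finishes at hour 7.
The problem set needs all of textbook reading (finishes hour 7); lecture review (finishes hour 1, plus 3-hour gap → hour 4). That puts its earliest start at hour 7; it finishes at 7 + 8 = hour 15.
The practice exam cannot start until the problem set (finishes hour 15, plus 1-hour gap → hour 16); flashcard drill (finishes hour 6). The controlling bound is hour 16, so the practice exam finishes at 16 + 8 = hour 24.
After the practice exam (finishes hour 24), error review can start at hour 24 and finishes at hour 28.
Formula-sheet prep has to wait for error review (finishes hour 28); lecture review (finishes hour 1, plus 1-hour gap → hour 2). The latest of these is hour 28, so formula-sheet prep runs hour 28 to 28 + 9 = hour 37.
All tasks are finished once the last one completes. Finish times: Textbook reading at 7, Lecture review at 1, The problem set at 15, Flashcard drill at 6, The practice exam at 24, Error review at 28, Formula-sheet prep at 37. The latest is hour 37.

37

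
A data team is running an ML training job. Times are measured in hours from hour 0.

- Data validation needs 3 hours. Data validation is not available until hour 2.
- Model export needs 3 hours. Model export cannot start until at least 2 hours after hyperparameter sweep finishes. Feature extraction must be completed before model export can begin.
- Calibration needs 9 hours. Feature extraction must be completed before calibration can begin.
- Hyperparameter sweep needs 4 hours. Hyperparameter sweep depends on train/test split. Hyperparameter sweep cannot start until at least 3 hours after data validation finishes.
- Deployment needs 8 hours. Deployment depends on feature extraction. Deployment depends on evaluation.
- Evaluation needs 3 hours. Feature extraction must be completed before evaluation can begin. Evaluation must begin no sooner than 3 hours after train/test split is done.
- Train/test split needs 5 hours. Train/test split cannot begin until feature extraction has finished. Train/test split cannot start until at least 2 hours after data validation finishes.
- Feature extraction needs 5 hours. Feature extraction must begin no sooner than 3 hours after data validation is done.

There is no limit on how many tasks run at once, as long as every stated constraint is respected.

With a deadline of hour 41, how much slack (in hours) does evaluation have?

9

After its own release at hour 2, data validation can start at hour 2 and finishes at hour 5.
Feature extraction waits on data validation (finishes hour 5, plus 3-hour gap → hour 8), so it starts at hour 8 and finishes at 8 + 5 = hour 13.
Train/test split has to wait for feature extraction (finishes hour 13); data validation (finishes hour 5, plus 2-hour gap → hour 7). The latest of these is hour 13, so train/test split runs hour 13 to 13 + 5 = hour 18.
Evaluation needs all of feature extraction (finishes hour 13); train/test split (finishes hour 18, plus 3-hour gap → hour 21). That puts its earliest start at hour 21; it finishes at 21 + 3 = hour 24.

Working backward from the deadline:
Deployment has no dependents, so it just needs to finish by hour 41. Starting by 41 − 8 = hour 33 achieves that.
Evaluation must finish before deployment (must start by hour 33). With a 3-hour duration, evaluation must start by 33 − 3 = hour 30.
So evaluation can start as early as hour 21 and as late as hour 30, giving 30 − 21 = 9 hours of slack.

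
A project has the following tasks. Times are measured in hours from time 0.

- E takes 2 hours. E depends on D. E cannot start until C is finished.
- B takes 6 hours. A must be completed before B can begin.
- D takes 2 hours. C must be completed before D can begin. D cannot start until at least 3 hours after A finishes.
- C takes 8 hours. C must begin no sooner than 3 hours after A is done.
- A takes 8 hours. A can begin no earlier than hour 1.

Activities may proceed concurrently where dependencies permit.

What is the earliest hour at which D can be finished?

22

A waits on its own release at hour 1, so it starts at hour 1 and finishes at 1 + 8 = hour 9.
C waits on A (finishes hour 9, plus 3-hour gap → hour 12), so it starts at hour 12 and finishes at 12 + 8 = hour 20.
D has to wait for C (finishes hour 20); A (finishes hour 9, plus 3-hour gap → hour 12). The latest of these is hour 20, so D runs hour 20 to 20 + 2 = hour 22.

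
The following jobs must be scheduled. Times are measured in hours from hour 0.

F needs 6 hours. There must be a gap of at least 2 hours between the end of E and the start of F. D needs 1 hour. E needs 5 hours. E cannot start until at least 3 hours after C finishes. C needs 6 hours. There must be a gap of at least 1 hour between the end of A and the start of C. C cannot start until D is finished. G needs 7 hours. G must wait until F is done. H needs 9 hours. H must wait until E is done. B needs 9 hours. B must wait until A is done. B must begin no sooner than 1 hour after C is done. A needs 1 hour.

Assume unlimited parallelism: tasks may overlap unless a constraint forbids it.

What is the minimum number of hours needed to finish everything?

31

D has no prerequisites, so it starts at hour 0 and finishes at hour 1.
A can start immediately at hour 0; it finishes at hour 1.
For C: A (finishes hour 1, plus 1-hour gap → hour 2); D (finishes hour 1). Taking the maximum gives a start of hour 2, and it finishes at 2 + 6 = hour 8.
After C (finishes hour 8, plus 3-hour gap → hour 11), E can start at hour 11 and finishes at hour 16.
H waits on E (finishes hour 16), so it starts at hour 16 and finishes at 16 + 9 = hour 25.
F cannot begin until E (finishes hour 16, plus 2-hour gap → hour 18). It runs from hour 18 to 18 + 6 = hour 24.
After F (finishes hour 24), G can start at hour 24 and finishes at hour 31.
B has to wait for A (finishes hour 1); C (finishes hour 8, plus 1-hour gap → hour 9). The latest of these is hour 9, so B runs hour 9 to 9 + 9 = hour 18.
All tasks are finished once the last one completes. Finish times: A at 1, B at 18, C at 8, D at 1, E at 16, F at 24, G at 31, H at 25. The latest is hour 31.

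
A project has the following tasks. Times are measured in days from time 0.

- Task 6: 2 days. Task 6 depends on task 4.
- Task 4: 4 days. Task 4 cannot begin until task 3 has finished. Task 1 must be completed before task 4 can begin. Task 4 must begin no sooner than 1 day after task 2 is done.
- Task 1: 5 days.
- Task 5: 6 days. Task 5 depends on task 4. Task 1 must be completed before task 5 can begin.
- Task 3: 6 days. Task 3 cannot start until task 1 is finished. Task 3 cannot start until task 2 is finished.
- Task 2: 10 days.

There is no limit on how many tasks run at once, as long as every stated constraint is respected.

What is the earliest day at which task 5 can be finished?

Nothing blocks task 2, so it runs from day 0 to day 10.
Task 1 can start immediately at day 0; it finishes at day 5.
Task 3 needs all of task 1 (finishes day 5); task 2 (finishes day 10). That puts its earliest start at day 10; it finishes at 10 + 6 = day 16.
For task 4: task 3 (finishes day 16); task 1 (finishes day 5); task 2 (finishes day 10, plus 1-day gap → day 11). Taking the maximum gives a start of day 16, and it finishes at 16 + 4 = day 20.
Task 5 cannot start until task 4 (finishes day 20); task 1 (finishes day 5). The controlling bound is day 20, so task 5 finishes at 20 + 6 = day 26.

26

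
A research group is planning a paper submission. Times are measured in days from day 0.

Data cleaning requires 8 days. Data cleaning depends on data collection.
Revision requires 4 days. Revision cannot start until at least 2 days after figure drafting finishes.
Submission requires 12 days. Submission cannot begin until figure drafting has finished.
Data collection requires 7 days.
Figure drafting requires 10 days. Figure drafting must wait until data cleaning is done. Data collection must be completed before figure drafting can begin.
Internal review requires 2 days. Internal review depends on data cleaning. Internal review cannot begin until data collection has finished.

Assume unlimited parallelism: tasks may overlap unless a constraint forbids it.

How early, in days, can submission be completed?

Data collection has no prerequisites, so it starts at day 0 and finishes at day 7.
Data cleaning cannot begin until data collection (finishes day 7). It runs from day 7 to 7 + 8 = day 15.
For figure drafting: data cleaning (finishes day 15); data collection (finishes day 7). Taking the maximum gives a start of day 15, and it finishes at 15 + 10 = day 25.
Submission waits on figure drafting (finishes day 25), so it starts at day 25 and finishes at 25 + 12 = day 37.

37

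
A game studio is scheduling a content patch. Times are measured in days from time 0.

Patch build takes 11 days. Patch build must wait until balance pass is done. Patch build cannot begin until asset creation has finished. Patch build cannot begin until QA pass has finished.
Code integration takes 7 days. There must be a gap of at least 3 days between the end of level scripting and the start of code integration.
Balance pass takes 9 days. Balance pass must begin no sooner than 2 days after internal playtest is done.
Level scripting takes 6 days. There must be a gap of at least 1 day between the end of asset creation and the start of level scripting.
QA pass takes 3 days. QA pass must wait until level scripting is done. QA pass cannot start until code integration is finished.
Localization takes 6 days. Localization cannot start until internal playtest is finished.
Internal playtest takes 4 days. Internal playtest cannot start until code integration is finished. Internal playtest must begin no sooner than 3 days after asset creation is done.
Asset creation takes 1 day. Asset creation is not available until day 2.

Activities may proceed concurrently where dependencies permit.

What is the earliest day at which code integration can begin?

Asset creation waits on its own release at day 2, so it starts at day 2 and finishes at 2 + 1 = day 3.
Level scripting waits on asset creation (finishes day 3, plus 1-day gap → day 4), so it starts at day 4 and finishes at 4 + 6 = day 10.
Code integration waits on level scripting (finishes day 10, plus 3-day gap → day 13), so the earliest it can start is day 13.

13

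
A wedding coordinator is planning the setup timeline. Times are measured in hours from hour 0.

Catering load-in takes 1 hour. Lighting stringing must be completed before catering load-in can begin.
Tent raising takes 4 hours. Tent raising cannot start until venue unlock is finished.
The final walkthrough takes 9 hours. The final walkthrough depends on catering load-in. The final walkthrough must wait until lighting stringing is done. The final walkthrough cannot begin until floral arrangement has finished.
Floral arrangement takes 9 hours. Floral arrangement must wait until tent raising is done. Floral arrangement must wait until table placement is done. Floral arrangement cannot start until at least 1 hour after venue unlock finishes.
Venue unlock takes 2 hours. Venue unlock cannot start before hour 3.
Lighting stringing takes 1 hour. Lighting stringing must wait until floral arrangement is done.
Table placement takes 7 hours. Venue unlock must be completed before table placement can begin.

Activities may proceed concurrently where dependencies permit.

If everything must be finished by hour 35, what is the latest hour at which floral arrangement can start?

15

To finish by hour 35, the final walkthrough (duration 9) must start no later than hour 26.
Catering load-in feeds into the final walkthrough (must start by hour 26); so catering load-in must finish by hour 26 and therefore start by hour 25.
Lighting stringing has several dependents: catering load-in (must start by hour 25); the final walkthrough (must start by hour 26). The earliest of those limits is hour 25, so lighting stringing must start by 25 − 1 = hour 24.
Floral arrangement has several dependents: lighting stringing (must start by hour 24); the final walkthrough (must start by hour 26). The earliest of those limits is hour 24, so floral arrangement must start by 24 − 9 = hour 15.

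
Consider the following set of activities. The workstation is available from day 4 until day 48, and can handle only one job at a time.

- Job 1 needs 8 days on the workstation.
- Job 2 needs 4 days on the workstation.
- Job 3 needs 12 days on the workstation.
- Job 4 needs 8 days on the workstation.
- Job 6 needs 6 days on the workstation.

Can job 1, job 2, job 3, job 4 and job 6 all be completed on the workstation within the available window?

Yes

The workstation window is 48 − 4 = 44 days.
Running back to back, the jobs need 8 + 4 + 12 + 8 + 6 = 38 days on the workstation.
Since 38 ≤ 44, they fit within the window.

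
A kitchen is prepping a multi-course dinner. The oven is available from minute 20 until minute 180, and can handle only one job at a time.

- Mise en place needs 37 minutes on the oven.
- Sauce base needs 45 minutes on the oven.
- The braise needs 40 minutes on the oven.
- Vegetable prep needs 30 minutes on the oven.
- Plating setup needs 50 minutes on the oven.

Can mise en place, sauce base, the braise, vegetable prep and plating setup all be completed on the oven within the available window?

The oven window is 180 − 20 = 160 minutes.
Running back to back, the jobs need 37 + 45 + 40 + 30 + 50 = 202 minutes on the oven.
Since 202 > 160, they cannot all fit.

No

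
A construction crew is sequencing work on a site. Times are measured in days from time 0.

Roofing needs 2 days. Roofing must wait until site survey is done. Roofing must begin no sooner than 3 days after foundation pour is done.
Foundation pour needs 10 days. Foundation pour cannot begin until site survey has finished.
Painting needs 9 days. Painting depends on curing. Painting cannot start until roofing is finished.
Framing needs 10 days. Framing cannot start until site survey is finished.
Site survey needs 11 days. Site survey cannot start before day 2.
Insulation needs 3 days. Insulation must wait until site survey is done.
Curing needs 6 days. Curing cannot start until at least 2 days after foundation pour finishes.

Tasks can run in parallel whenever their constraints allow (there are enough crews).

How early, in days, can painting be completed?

After its own release at day 2, site survey can start at day 2 and finishes at day 13.
Foundation pour cannot begin until site survey (finishes day 13). It runs from day 13 to 13 + 10 = day 23.
Roofing needs all of site survey (finishes day 13); foundation pour (finishes day 23, plus 3-day gap → day 26). That puts its earliest start at day 26; it finishes at 26 + 2 = day 28.
After foundation pour (finishes day 23, plus 2-day gap → day 25), curing can start at day 25 and finishes at day 31.
Painting cannot start until curing (finishes day 31); roofing (finishes day 28). The controlling bound is day 31, so painting finishes at 31 + 9 = day 40.

40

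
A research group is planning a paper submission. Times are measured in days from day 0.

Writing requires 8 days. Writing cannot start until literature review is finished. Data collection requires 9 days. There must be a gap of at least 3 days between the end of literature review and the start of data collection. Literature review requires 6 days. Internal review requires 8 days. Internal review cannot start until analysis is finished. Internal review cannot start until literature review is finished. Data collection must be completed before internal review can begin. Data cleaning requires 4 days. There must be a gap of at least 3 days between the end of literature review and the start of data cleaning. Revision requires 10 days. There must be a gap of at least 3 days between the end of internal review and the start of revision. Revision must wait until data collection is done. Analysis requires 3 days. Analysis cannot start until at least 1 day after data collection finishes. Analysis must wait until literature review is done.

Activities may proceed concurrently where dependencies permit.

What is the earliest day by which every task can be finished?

Literature review has no prerequisites, so it starts at day 0 and finishes at day 6.
Writing waits on literature review (finishes day 6), so it starts at day 6 and finishes at 6 + 8 = day 14.
Data cleaning cannot begin until literature review (finishes day 6, plus 3-day gap → day 9). It runs from day 9 to 9 + 4 = day 13.
Data collection waits on literature review (finishes day 6, plus 3-day gap → day 9), so it starts at day 9 and finishes at 9 + 9 = day 18.
For analysis: data collection (finishes day 18, plus 1-day gap → day 19); literature review (finishes day 6). Taking the maximum gives a start of day 19, and it finishes at 19 + 3 = day 22.
Internal review cannot start until analysis (finishes day 22); literature review (finishes day 6); data collection (finishes day 18). The controlling bound is day 22, so internal review finishes at 22 + 8 = day 30.
Revision cannot start until internal review (finishes day 30, plus 3-day gap → day 33); data collection (finishes day 18). The controlling bound is day 33, so revision finishes at 33 + 10 = day 43.
All tasks are finished once the last one completes. Finish times: Literature review at 6, Data collection at 18, Data cleaning at 13, Analysis at 22, Writing at 14, Internal review at 30, Revision at 43. The latest is day 43.

43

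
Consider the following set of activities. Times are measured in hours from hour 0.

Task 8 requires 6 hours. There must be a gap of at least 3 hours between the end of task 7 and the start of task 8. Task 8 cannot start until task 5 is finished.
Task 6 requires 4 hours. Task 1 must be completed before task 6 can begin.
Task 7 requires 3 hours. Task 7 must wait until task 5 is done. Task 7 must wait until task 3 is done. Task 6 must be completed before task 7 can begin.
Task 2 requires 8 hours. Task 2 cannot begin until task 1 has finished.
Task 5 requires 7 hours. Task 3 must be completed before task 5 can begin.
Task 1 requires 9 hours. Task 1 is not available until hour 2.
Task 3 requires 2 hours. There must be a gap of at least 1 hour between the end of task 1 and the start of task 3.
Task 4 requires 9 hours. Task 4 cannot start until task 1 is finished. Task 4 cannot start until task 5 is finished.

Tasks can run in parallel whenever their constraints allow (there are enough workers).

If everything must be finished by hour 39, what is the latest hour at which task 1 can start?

8

Nothing follows task 2; the deadline of hour 39 is its only limit. It must start by 39 − 8 = hour 31.
To finish by hour 39, task 4 (duration 9) must start no later than hour 30.
Nothing follows task 8; the deadline of hour 39 is its only limit. It must start by 39 − 6 = hour 33.
Since task 8 (must start by hour 33, minus 3-hour gap → hour 30) depends on it, task 7 must finish by hour 30. Backing off its 3-hour duration gives a latest start of hour 27.
Task 5 must finish in time for task 4 (must start by hour 30); task 7 (must start by hour 27); task 8 (must start by hour 33). The tightest is hour 27, so task 5 must start by 27 − 7 = hour 20.
Task 3 must finish in time for task 5 (must start by hour 20); task 7 (must start by hour 27). The tightest is hour 20, so task 3 must start by 20 − 2 = hour 18.
Since task 7 (must start by hour 27) depends on it, task 6 must finish by hour 27. Backing off its 4-hour duration gives a latest start of hour 23.
Task 1 feeds task 2 (must start by hour 31); task 3 (must start by hour 18, minus 1-hour gap → hour 17); task 4 (must start by hour 30); task 6 (must start by hour 23). Taking the minimum, task 1 must finish by hour 17 and start by 17 − 9 = hour 8.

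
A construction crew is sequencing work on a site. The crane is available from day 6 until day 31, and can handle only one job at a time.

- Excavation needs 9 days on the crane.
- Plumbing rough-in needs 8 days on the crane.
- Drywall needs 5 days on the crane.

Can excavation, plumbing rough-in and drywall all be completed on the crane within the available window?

The crane window is 31 − 6 = 25 days.
Running back to back, the jobs need 9 + 8 + 5 = 22 days on the crane.
Since 22 ≤ 25, they fit within the window.

Yes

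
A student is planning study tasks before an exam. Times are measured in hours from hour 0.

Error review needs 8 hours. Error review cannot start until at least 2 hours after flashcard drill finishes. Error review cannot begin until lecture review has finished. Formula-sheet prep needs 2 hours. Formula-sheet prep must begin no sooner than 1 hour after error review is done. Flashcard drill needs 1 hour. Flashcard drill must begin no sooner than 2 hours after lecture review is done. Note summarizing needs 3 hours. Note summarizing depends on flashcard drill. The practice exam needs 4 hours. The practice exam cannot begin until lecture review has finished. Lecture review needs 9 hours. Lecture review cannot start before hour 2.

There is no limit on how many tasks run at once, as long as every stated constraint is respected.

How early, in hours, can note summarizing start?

14

Lecture review waits on its own release at hour 2, so it starts at hour 2 and finishes at 2 + 9 = hour 11.
Flashcard drill waits on lecture review (finishes hour 11, plus 2-hour gap → hour 13), so it starts at hour 13 and finishes at 13 + 1 = hour 14.
Note summarizing waits on flashcard drill (finishes hour 14), so the earliest it can start is hour 14.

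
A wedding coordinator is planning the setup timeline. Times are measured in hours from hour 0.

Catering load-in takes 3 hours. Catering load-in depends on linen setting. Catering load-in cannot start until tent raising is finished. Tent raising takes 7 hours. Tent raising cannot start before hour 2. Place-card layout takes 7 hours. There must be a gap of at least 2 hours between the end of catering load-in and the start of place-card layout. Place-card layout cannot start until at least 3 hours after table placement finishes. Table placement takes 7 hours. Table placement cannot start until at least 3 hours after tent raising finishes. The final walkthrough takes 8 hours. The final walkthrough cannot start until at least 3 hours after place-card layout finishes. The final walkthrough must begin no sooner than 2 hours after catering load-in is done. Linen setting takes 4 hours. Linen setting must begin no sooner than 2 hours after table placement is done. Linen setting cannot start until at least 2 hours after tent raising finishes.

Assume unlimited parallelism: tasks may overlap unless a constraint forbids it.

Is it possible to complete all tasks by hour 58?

After its own release at hour 2, tent raising can start at hour 2 and finishes at hour 9.
Table placement cannot begin until tent raising (finishes hour 9, plus 3-hour gap → hour 12). It runs from hour 12 to 12 + 7 = hour 19.
For linen setting: table placement (finishes hour 19, plus 2-hour gap → hour 21); tent raising (finishes hour 9, plus 2-hour gap → hour 11). Taking the maximum gives a start of hour 21, and it finishes at 21 + 4 = hour 25.
Catering load-in cannot start until linen setting (finishes hour 25); tent raising (finishes hour 9). The controlling bound is hour 25, so catering load-in finishes at 25 + 3 = hour 28.
Place-card layout cannot start until catering load-in (finishes hour 28, plus 2-hour gap → hour 30); table placement (finishes hour 19, plus 3-hour gap → hour 22). The controlling bound is hour 30, so place-card layout finishes at 30 + 7 = hour 37.
The final walkthrough needs all of place-card layout (finishes hour 37, plus 3-hour gap → hour 40); catering load-in (finishes hour 28, plus 2-hour gap → hour 30). That puts its earliest start at hour 40; it finishes at 40 + 8 = hour 48.
Every task is finished by hour 48, which is no later than the deadline of 58, so the schedule is feasible.

Yes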